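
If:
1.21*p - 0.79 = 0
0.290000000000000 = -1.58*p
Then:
No Solution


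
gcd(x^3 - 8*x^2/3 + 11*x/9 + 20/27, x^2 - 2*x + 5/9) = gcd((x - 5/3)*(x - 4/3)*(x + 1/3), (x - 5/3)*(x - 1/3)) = x - 5/3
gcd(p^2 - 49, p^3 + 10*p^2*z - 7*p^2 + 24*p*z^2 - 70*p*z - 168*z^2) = p - 7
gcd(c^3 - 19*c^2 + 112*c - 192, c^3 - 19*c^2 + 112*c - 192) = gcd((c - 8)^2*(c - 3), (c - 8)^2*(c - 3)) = c^3 - 19*c^2 + 112*c - 192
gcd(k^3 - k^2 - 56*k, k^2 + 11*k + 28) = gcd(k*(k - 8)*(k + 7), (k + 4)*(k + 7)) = k + 7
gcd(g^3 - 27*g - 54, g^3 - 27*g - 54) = g^3 - 27*g - 54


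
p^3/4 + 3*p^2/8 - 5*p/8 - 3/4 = (p/4 + 1/2)*(p - 3/2)*(p + 1)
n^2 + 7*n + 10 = (n + 2)*(n + 5)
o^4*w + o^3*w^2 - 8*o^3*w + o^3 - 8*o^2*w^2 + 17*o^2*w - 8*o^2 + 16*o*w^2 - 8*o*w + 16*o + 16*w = (o - 4)^2*(o + w)*(o*w + 1)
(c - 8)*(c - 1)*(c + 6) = c^3 - 3*c^2 - 46*c + 48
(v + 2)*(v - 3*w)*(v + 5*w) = v^3 + 2*v^2*w + 2*v^2 - 15*v*w^2 + 4*v*w - 30*w^2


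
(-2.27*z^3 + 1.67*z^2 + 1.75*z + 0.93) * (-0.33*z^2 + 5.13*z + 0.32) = 0.7491*z^5 - 12.1962*z^4 + 7.2632*z^3 + 9.205*z^2 + 5.3309*z + 0.2976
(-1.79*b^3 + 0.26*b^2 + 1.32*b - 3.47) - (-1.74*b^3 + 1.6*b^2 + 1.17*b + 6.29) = -0.05*b^3 - 1.34*b^2 + 0.15*b - 9.76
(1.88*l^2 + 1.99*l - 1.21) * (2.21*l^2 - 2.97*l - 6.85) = 4.1548*l^4 - 1.1857*l^3 - 21.4624*l^2 - 10.0378*l + 8.2885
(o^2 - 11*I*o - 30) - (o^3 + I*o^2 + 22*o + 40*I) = -o^3 + o^2 - I*o^2 - 22*o - 11*I*o - 30 - 40*I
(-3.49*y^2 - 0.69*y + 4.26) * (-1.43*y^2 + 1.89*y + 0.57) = 4.9907*y^4 - 5.6094*y^3 - 9.3852*y^2 + 7.6581*y + 2.4282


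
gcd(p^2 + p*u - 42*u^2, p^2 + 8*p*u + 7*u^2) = p + 7*u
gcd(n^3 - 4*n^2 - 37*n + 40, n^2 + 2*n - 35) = 1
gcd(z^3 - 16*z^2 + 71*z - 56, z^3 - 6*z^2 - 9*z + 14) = z^2 - 8*z + 7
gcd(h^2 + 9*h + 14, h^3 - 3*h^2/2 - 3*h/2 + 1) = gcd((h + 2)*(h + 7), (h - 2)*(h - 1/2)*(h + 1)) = 1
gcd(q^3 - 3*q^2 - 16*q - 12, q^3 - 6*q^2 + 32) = q + 2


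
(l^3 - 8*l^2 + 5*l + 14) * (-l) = -l^4 + 8*l^3 - 5*l^2 - 14*l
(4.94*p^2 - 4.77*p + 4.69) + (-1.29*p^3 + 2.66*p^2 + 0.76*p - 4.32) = -1.29*p^3 + 7.6*p^2 - 4.01*p + 0.37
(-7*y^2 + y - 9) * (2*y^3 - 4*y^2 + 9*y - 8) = -14*y^5 + 30*y^4 - 85*y^3 + 101*y^2 - 89*y + 72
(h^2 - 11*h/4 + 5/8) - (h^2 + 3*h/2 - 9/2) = 41/8 - 17*h/4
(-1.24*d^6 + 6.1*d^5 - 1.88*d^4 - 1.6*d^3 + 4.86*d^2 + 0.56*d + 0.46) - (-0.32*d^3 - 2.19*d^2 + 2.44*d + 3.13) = -1.24*d^6 + 6.1*d^5 - 1.88*d^4 - 1.28*d^3 + 7.05*d^2 - 1.88*d - 2.67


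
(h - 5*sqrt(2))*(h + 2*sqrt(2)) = h^2 - 3*sqrt(2)*h - 20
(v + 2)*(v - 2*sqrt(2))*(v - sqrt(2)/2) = v^3 - 5*sqrt(2)*v^2/2 + 2*v^2 - 5*sqrt(2)*v + 2*v + 4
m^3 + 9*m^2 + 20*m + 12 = (m + 1)*(m + 2)*(m + 6)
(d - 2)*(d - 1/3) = d^2 - 7*d/3 + 2/3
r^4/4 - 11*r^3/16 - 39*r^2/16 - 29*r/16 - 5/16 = (r/4 + 1/4)*(r - 5)*(r + 1/4)*(r + 1)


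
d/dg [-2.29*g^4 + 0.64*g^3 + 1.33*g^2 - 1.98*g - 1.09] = -9.16*g^3 + 1.92*g^2 + 2.66*g - 1.98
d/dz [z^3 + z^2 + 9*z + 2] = 3*z^2 + 2*z + 9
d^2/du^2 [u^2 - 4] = 2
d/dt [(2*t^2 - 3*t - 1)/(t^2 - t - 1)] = (t^2 - 2*t + 2)/(t^4 - 2*t^3 - t^2 + 2*t + 1)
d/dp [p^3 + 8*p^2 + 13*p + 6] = 3*p^2 + 16*p + 13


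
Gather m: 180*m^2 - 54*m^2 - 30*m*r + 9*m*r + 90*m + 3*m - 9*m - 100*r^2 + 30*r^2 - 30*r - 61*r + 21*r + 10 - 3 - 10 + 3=126*m^2 + m*(84 - 21*r) - 70*r^2 - 70*r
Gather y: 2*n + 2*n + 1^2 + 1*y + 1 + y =4*n + 2*y + 2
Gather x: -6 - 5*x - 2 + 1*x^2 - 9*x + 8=x^2 - 14*x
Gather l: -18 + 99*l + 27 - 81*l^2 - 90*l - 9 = -81*l^2 + 9*l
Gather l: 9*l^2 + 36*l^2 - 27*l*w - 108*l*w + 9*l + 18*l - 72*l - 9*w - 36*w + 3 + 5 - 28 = 45*l^2 + l*(-135*w - 45) - 45*w - 20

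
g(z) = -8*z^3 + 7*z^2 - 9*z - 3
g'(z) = -24*z^2 + 14*z - 9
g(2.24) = -77.95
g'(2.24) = -98.06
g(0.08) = -3.68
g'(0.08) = -8.03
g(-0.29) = 0.39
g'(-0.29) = -15.08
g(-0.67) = 8.58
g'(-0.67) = -29.15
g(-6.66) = 2730.70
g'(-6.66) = -1166.77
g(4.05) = -456.07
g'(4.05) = -345.96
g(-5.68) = 1739.96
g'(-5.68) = -862.82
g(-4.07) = 688.94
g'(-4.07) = -463.54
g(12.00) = -12927.00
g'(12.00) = -3297.00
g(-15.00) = 28707.00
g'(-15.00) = -5619.00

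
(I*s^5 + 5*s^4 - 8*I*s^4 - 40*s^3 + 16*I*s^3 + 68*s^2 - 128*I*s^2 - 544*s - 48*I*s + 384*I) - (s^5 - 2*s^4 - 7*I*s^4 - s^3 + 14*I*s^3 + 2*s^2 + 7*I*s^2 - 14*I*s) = -s^5 + I*s^5 + 7*s^4 - I*s^4 - 39*s^3 + 2*I*s^3 + 66*s^2 - 135*I*s^2 - 544*s - 34*I*s + 384*I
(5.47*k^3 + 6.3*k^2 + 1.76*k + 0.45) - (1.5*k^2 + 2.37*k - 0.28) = 5.47*k^3 + 4.8*k^2 - 0.61*k + 0.73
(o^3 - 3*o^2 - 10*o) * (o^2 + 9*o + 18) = o^5 + 6*o^4 - 19*o^3 - 144*o^2 - 180*o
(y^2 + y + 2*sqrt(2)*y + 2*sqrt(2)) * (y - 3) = y^3 - 2*y^2 + 2*sqrt(2)*y^2 - 4*sqrt(2)*y - 3*y - 6*sqrt(2)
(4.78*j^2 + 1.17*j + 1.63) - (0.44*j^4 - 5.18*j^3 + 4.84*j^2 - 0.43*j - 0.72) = -0.44*j^4 + 5.18*j^3 - 0.0599999999999996*j^2 + 1.6*j + 2.35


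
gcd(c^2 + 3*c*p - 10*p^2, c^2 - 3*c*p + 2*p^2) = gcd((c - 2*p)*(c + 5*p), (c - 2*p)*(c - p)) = -c + 2*p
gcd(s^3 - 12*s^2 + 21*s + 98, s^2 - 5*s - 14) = s^2 - 5*s - 14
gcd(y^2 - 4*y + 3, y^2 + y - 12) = y - 3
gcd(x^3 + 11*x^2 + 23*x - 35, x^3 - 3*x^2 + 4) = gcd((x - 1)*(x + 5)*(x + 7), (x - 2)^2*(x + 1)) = 1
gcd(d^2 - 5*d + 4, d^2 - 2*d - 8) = d - 4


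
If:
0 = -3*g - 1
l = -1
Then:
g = -1/3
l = -1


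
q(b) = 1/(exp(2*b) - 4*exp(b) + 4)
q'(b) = (-2*exp(2*b) + 4*exp(b))/(exp(2*b) - 4*exp(b) + 4)^2 = 2*(2 - exp(b))*exp(b)/(exp(2*b) - 4*exp(b) + 4)^2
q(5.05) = 0.00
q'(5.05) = -0.00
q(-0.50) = 0.51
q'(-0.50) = 0.45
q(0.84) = 9.99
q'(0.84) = -146.31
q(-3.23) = 0.26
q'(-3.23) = 0.01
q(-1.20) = 0.35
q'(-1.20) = 0.12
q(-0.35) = 0.60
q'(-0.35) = 0.65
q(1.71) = 0.08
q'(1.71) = -0.25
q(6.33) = 0.00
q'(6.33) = -0.00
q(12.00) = 0.00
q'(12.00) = 0.00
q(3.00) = 0.00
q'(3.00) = -0.00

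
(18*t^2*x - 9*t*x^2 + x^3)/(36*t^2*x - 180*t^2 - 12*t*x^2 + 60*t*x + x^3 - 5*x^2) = x*(-3*t + x)/(-6*t*x + 30*t + x^2 - 5*x)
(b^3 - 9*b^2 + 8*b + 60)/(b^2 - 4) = (b^2 - 11*b + 30)/(b - 2)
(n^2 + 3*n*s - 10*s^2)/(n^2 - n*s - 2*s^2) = (n + 5*s)/(n + s)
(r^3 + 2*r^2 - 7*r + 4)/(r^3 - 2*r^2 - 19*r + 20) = (r - 1)/(r - 5)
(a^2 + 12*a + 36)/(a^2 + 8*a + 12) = (a + 6)/(a + 2)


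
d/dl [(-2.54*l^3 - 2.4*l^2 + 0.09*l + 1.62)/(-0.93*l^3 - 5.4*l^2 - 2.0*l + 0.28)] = (8.88178419700125e-16*l^5 + 11.484*l^4 + 10.3274*l^3 + 7.6722*l^2 + 16.152*l + 3.2652)/(0.8649*l^6 + 10.044*l^5 + 32.88*l^4 + 21.0792*l^3 + 0.976*l^2 - 1.12*l + 0.0784)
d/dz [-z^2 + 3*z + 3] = 3 - 2*z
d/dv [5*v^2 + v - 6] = 10*v + 1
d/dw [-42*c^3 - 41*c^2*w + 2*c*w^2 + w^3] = -41*c^2 + 4*c*w + 3*w^2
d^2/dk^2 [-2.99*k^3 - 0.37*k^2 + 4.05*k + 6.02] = -17.94*k - 0.74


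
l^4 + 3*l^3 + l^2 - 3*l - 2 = (l - 1)*(l + 1)^2*(l + 2)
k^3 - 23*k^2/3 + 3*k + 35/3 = (k - 7)*(k - 5/3)*(k + 1)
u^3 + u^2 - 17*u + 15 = (u - 3)*(u - 1)*(u + 5)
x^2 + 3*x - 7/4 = (x - 1/2)*(x + 7/2)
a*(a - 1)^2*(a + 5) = a^4 + 3*a^3 - 9*a^2 + 5*a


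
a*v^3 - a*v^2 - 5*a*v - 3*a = (v - 3)*(v + 1)*(a*v + a)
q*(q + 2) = q^2 + 2*q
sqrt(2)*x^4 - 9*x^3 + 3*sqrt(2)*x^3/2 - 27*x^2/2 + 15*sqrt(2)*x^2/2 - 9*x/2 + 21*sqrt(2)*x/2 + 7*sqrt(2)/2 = (x + 1/2)*(x - 7*sqrt(2)/2)*(x - sqrt(2))*(sqrt(2)*x + sqrt(2))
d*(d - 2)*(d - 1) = d^3 - 3*d^2 + 2*d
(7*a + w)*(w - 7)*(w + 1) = 7*a*w^2 - 42*a*w - 49*a + w^3 - 6*w^2 - 7*w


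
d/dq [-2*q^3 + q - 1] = 1 - 6*q^2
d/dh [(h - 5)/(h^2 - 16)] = (h^2 - 2*h*(h - 5) - 16)/(h^2 - 16)^2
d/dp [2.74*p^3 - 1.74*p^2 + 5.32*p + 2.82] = 8.22*p^2 - 3.48*p + 5.32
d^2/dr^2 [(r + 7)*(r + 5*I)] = 2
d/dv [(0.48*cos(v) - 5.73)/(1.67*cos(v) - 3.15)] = -8.0571*sin(v)/(1.67*cos(v) - 3.15)^2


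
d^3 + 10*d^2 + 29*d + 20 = (d + 1)*(d + 4)*(d + 5)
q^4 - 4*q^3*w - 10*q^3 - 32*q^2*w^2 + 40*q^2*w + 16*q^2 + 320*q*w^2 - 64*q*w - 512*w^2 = (q - 8)*(q - 2)*(q - 8*w)*(q + 4*w)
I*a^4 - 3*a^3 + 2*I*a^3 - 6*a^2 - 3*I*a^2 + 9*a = a*(a + 3)*(a + 3*I)*(I*a - I)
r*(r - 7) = r^2 - 7*r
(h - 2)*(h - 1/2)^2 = h^3 - 3*h^2 + 9*h/4 - 1/2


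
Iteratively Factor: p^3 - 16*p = (p)*(p^2 - 16) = p*(p - 4)*(p + 4)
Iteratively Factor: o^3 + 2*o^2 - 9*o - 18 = (o + 2)*(o^2 - 9) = (o - 3)*(o + 2)*(o + 3)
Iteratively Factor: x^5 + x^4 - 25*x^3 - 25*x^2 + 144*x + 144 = (x + 3)*(x^4 - 2*x^3 - 19*x^2 + 32*x + 48) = (x + 3)*(x + 4)*(x^3 - 6*x^2 + 5*x + 12) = (x - 4)*(x + 3)*(x + 4)*(x^2 - 2*x - 3) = (x - 4)*(x + 1)*(x + 3)*(x + 4)*(x - 3)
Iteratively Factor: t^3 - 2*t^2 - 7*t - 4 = (t + 1)*(t^2 - 3*t - 4) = (t - 4)*(t + 1)*(t + 1)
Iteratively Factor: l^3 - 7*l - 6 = (l - 3)*(l^2 + 3*l + 2) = (l - 3)*(l + 1)*(l + 2)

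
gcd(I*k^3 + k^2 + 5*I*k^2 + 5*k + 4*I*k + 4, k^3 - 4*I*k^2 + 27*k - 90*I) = 1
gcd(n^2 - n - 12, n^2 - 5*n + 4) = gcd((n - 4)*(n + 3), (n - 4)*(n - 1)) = n - 4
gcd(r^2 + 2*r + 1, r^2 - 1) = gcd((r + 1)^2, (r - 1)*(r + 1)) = r + 1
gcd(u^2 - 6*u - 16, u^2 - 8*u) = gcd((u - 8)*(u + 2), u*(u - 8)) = u - 8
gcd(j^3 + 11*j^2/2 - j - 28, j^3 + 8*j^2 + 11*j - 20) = j + 4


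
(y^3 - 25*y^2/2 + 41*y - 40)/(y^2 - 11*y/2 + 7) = (2*y^2 - 21*y + 40)/(2*y - 7)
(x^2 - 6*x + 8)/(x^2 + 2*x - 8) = (x - 4)/(x + 4)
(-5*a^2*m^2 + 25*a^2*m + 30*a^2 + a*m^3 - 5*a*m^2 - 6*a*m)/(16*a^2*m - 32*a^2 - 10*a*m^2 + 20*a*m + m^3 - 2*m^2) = a*(-5*a*m^2 + 25*a*m + 30*a + m^3 - 5*m^2 - 6*m)/(16*a^2*m - 32*a^2 - 10*a*m^2 + 20*a*m + m^3 - 2*m^2)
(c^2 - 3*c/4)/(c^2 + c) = (c - 3/4)/(c + 1)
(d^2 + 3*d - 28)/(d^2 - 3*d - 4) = (d + 7)/(d + 1)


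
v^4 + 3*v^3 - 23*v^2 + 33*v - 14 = (v - 2)*(v - 1)^2*(v + 7)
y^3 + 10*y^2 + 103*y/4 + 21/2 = (y + 1/2)*(y + 7/2)*(y + 6)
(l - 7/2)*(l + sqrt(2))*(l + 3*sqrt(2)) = l^3 - 7*l^2/2 + 4*sqrt(2)*l^2 - 14*sqrt(2)*l + 6*l - 21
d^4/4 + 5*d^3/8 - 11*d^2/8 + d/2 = d*(d/4 + 1)*(d - 1)*(d - 1/2)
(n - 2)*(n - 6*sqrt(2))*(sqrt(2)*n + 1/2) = sqrt(2)*n^3 - 23*n^2/2 - 2*sqrt(2)*n^2 - 3*sqrt(2)*n + 23*n + 6*sqrt(2)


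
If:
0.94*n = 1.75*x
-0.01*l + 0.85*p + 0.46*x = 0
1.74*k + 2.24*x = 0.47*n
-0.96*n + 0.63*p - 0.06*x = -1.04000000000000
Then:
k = -0.78448275862069*x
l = 295.229989868288*x - 140.31746031746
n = 1.86170212765957*x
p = 2.93211752786221*x - 1.65079365079365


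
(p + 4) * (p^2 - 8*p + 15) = p^3 - 4*p^2 - 17*p + 60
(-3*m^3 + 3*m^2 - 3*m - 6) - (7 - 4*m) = -3*m^3 + 3*m^2 + m - 13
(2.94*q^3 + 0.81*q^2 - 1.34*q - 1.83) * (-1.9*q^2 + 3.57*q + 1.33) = -5.586*q^5 + 8.9568*q^4 + 9.3479*q^3 - 0.2295*q^2 - 8.3153*q - 2.4339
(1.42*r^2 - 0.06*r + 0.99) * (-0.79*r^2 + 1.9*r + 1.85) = -1.1218*r^4 + 2.7454*r^3 + 1.7309*r^2 + 1.77*r + 1.8315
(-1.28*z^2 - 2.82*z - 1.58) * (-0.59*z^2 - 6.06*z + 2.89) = 0.7552*z^4 + 9.4206*z^3 + 14.3222*z^2 + 1.425*z - 4.5662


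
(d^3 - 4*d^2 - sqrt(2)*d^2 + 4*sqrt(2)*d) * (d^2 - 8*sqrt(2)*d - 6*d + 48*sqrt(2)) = d^5 - 9*sqrt(2)*d^4 - 10*d^4 + 40*d^3 + 90*sqrt(2)*d^3 - 216*sqrt(2)*d^2 - 160*d^2 + 384*d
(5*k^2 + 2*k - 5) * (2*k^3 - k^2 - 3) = 10*k^5 - k^4 - 12*k^3 - 10*k^2 - 6*k + 15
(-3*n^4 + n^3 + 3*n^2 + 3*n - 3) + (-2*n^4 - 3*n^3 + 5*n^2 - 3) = -5*n^4 - 2*n^3 + 8*n^2 + 3*n - 6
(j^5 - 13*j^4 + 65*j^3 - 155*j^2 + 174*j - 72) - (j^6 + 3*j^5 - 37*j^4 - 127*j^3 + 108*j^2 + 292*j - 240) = -j^6 - 2*j^5 + 24*j^4 + 192*j^3 - 263*j^2 - 118*j + 168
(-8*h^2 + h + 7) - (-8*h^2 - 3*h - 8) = 4*h + 15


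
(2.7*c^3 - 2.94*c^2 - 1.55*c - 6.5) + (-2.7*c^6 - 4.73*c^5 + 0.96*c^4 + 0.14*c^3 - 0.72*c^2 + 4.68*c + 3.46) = -2.7*c^6 - 4.73*c^5 + 0.96*c^4 + 2.84*c^3 - 3.66*c^2 + 3.13*c - 3.04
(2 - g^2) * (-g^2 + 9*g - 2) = g^4 - 9*g^3 + 18*g - 4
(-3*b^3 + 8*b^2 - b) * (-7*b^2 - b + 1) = 21*b^5 - 53*b^4 - 4*b^3 + 9*b^2 - b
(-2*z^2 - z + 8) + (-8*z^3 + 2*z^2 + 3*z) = -8*z^3 + 2*z + 8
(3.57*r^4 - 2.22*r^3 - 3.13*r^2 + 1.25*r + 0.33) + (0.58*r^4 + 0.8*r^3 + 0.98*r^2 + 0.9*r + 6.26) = 4.15*r^4 - 1.42*r^3 - 2.15*r^2 + 2.15*r + 6.59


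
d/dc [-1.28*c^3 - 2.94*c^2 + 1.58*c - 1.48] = -3.84*c^2 - 5.88*c + 1.58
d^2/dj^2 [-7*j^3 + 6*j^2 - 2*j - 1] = 12 - 42*j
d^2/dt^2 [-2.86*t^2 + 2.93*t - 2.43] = -5.72000000000000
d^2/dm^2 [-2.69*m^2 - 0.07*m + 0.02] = -5.38000000000000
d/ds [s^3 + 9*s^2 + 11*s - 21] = 3*s^2 + 18*s + 11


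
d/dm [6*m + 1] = 6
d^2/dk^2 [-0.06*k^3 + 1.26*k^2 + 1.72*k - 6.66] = 2.52 - 0.36*k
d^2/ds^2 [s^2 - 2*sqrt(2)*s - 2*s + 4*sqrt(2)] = 2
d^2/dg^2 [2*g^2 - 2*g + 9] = 4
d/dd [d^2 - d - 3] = 2*d - 1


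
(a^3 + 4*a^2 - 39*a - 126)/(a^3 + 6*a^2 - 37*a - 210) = (a + 3)/(a + 5)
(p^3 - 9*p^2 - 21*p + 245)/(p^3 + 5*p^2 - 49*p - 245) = (p - 7)/(p + 7)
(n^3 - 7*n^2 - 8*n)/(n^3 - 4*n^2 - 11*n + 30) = n*(n^2 - 7*n - 8)/(n^3 - 4*n^2 - 11*n + 30)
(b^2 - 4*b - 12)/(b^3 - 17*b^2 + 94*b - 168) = (b + 2)/(b^2 - 11*b + 28)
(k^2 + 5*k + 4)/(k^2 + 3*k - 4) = (k + 1)/(k - 1)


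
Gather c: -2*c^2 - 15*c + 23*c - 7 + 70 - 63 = -2*c^2 + 8*c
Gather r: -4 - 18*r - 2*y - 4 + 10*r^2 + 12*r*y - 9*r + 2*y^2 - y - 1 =10*r^2 + r*(12*y - 27) + 2*y^2 - 3*y - 9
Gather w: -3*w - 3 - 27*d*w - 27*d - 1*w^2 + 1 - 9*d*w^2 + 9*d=-18*d + w^2*(-9*d - 1) + w*(-27*d - 3) - 2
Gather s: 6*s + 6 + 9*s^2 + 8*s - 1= 9*s^2 + 14*s + 5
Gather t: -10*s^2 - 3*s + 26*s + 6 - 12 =-10*s^2 + 23*s - 6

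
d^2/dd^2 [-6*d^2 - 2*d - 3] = -12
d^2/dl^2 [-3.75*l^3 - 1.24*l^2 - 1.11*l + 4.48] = -22.5*l - 2.48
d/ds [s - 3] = 1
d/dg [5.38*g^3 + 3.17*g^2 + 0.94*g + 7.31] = 16.14*g^2 + 6.34*g + 0.94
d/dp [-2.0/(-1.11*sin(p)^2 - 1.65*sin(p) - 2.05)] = -(4.44*sin(p) + 3.3)*cos(p)/(1.11*sin(p)^2 + 1.65*sin(p) + 2.05)^2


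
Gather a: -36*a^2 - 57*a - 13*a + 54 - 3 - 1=-36*a^2 - 70*a + 50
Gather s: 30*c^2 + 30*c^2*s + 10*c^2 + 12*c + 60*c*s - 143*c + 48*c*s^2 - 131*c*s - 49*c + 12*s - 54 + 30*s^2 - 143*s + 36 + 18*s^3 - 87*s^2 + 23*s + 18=40*c^2 - 180*c + 18*s^3 + s^2*(48*c - 57) + s*(30*c^2 - 71*c - 108)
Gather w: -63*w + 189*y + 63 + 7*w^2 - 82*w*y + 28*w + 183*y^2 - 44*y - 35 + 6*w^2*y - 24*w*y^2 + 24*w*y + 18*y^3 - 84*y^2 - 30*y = w^2*(6*y + 7) + w*(-24*y^2 - 58*y - 35) + 18*y^3 + 99*y^2 + 115*y + 28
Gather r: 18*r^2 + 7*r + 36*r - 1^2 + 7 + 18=18*r^2 + 43*r + 24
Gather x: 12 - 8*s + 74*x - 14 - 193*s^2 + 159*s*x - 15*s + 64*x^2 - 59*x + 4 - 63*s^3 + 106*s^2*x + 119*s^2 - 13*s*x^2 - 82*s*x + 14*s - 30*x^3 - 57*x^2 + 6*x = -63*s^3 - 74*s^2 - 9*s - 30*x^3 + x^2*(7 - 13*s) + x*(106*s^2 + 77*s + 21) + 2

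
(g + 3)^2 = g^2 + 6*g + 9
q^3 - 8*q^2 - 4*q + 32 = (q - 8)*(q - 2)*(q + 2)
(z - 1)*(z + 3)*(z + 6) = z^3 + 8*z^2 + 9*z - 18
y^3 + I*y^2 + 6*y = y*(y - 2*I)*(y + 3*I)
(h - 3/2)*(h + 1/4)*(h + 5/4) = h^3 - 31*h/16 - 15/32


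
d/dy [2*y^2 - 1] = 4*y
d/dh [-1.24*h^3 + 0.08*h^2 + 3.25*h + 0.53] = -3.72*h^2 + 0.16*h + 3.25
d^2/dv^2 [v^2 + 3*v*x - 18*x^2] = 2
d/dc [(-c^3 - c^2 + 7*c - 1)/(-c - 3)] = 2*(c^3 + 5*c^2 + 3*c - 11)/(c^2 + 6*c + 9)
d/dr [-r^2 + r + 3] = 1 - 2*r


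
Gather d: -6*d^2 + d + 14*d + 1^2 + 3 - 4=-6*d^2 + 15*d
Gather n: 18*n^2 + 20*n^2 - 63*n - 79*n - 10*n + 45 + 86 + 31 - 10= 38*n^2 - 152*n + 152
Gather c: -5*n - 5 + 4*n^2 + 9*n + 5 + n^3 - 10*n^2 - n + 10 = n^3 - 6*n^2 + 3*n + 10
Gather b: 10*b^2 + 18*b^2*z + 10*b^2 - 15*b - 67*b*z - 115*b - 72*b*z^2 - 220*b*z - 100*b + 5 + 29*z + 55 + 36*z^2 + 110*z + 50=b^2*(18*z + 20) + b*(-72*z^2 - 287*z - 230) + 36*z^2 + 139*z + 110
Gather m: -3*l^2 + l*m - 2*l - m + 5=-3*l^2 - 2*l + m*(l - 1) + 5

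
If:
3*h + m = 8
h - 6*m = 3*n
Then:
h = 3*n/19 + 48/19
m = 8/19 - 9*n/19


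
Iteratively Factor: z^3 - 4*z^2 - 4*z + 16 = (z + 2)*(z^2 - 6*z + 8) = (z - 4)*(z + 2)*(z - 2)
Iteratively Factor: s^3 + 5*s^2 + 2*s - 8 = (s - 1)*(s^2 + 6*s + 8) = (s - 1)*(s + 2)*(s + 4)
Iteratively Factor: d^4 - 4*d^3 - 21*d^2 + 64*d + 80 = (d + 1)*(d^3 - 5*d^2 - 16*d + 80) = (d + 1)*(d + 4)*(d^2 - 9*d + 20) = (d - 5)*(d + 1)*(d + 4)*(d - 4)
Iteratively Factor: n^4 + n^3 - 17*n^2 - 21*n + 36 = (n - 1)*(n^3 + 2*n^2 - 15*n - 36) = (n - 1)*(n + 3)*(n^2 - n - 12) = (n - 4)*(n - 1)*(n + 3)*(n + 3)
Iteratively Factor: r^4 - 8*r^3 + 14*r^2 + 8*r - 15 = (r + 1)*(r^3 - 9*r^2 + 23*r - 15) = (r - 5)*(r + 1)*(r^2 - 4*r + 3) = (r - 5)*(r - 3)*(r + 1)*(r - 1)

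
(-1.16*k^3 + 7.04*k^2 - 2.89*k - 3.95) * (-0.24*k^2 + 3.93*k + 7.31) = 0.2784*k^5 - 6.2484*k^4 + 19.8812*k^3 + 41.0527*k^2 - 36.6494*k - 28.8745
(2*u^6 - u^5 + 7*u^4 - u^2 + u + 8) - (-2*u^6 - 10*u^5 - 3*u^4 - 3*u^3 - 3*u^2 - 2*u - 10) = 4*u^6 + 9*u^5 + 10*u^4 + 3*u^3 + 2*u^2 + 3*u + 18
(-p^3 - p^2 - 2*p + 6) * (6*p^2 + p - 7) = -6*p^5 - 7*p^4 - 6*p^3 + 41*p^2 + 20*p - 42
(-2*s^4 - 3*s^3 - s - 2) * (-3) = 6*s^4 + 9*s^3 + 3*s + 6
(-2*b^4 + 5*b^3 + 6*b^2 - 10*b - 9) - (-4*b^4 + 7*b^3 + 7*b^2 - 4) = 2*b^4 - 2*b^3 - b^2 - 10*b - 5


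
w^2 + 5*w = w*(w + 5)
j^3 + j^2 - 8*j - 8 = (j + 1)*(j - 2*sqrt(2))*(j + 2*sqrt(2))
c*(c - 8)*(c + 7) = c^3 - c^2 - 56*c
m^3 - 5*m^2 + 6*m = m*(m - 3)*(m - 2)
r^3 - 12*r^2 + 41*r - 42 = (r - 7)*(r - 3)*(r - 2)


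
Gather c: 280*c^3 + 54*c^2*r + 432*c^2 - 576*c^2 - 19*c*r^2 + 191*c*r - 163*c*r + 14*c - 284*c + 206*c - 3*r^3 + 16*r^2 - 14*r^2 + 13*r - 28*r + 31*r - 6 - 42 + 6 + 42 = 280*c^3 + c^2*(54*r - 144) + c*(-19*r^2 + 28*r - 64) - 3*r^3 + 2*r^2 + 16*r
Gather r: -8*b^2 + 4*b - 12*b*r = -8*b^2 - 12*b*r + 4*b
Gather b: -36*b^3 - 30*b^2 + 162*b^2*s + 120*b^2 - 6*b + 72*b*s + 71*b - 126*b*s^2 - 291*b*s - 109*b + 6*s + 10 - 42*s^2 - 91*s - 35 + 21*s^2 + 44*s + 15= -36*b^3 + b^2*(162*s + 90) + b*(-126*s^2 - 219*s - 44) - 21*s^2 - 41*s - 10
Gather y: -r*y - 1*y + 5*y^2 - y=5*y^2 + y*(-r - 2)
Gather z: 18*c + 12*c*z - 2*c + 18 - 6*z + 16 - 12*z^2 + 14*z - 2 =16*c - 12*z^2 + z*(12*c + 8) + 32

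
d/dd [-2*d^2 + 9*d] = 9 - 4*d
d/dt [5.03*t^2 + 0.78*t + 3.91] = 10.06*t + 0.78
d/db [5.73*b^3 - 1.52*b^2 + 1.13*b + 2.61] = 17.19*b^2 - 3.04*b + 1.13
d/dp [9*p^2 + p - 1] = 18*p + 1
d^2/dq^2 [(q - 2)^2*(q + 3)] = 6*q - 2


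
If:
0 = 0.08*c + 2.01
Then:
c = -25.12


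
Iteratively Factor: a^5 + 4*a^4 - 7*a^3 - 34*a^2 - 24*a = (a + 4)*(a^4 - 7*a^2 - 6*a) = a*(a + 4)*(a^3 - 7*a - 6) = a*(a + 2)*(a + 4)*(a^2 - 2*a - 3) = a*(a + 1)*(a + 2)*(a + 4)*(a - 3)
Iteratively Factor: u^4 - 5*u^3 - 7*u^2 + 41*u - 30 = (u - 2)*(u^3 - 3*u^2 - 13*u + 15) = (u - 2)*(u - 1)*(u^2 - 2*u - 15) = (u - 2)*(u - 1)*(u + 3)*(u - 5)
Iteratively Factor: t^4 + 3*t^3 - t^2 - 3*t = (t + 1)*(t^3 + 2*t^2 - 3*t) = (t - 1)*(t + 1)*(t^2 + 3*t) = (t - 1)*(t + 1)*(t + 3)*(t)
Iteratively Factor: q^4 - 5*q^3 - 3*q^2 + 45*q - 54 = (q - 2)*(q^3 - 3*q^2 - 9*q + 27) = (q - 3)*(q - 2)*(q^2 - 9) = (q - 3)*(q - 2)*(q + 3)*(q - 3)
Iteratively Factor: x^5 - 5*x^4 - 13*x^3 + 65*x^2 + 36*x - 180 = (x - 2)*(x^4 - 3*x^3 - 19*x^2 + 27*x + 90) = (x - 3)*(x - 2)*(x^3 - 19*x - 30) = (x - 3)*(x - 2)*(x + 2)*(x^2 - 2*x - 15) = (x - 3)*(x - 2)*(x + 2)*(x + 3)*(x - 5)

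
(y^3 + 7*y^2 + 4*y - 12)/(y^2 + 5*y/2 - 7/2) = 2*(y^2 + 8*y + 12)/(2*y + 7)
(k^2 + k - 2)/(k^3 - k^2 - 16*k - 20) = (k - 1)/(k^2 - 3*k - 10)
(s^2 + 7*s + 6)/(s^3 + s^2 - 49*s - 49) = (s + 6)/(s^2 - 49)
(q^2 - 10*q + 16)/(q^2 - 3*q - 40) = (q - 2)/(q + 5)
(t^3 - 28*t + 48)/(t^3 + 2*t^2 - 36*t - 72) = (t^2 - 6*t + 8)/(t^2 - 4*t - 12)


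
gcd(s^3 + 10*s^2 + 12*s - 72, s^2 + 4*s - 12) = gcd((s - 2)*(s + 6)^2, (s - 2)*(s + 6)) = s^2 + 4*s - 12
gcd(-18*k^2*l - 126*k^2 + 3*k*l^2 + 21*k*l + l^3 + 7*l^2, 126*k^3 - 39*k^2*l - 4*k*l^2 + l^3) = 18*k^2 - 3*k*l - l^2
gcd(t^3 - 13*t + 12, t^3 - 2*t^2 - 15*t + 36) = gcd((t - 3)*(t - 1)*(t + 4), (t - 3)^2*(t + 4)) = t^2 + t - 12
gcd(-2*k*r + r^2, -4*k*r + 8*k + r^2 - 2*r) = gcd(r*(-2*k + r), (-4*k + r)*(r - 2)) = 1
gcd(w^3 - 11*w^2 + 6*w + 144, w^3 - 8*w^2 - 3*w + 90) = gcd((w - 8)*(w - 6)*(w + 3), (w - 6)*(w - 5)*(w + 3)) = w^2 - 3*w - 18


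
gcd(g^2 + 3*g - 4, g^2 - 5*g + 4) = g - 1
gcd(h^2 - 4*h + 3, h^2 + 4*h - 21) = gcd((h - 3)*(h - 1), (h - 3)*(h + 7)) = h - 3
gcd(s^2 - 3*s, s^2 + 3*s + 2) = 1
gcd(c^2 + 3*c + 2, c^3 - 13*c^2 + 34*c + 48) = c + 1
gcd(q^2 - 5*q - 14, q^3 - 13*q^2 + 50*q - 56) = q - 7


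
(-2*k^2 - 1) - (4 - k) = -2*k^2 + k - 5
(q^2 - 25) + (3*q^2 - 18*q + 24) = 4*q^2 - 18*q - 1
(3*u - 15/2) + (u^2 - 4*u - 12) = u^2 - u - 39/2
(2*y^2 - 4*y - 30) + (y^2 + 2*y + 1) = 3*y^2 - 2*y - 29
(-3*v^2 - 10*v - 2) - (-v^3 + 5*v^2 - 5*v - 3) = v^3 - 8*v^2 - 5*v + 1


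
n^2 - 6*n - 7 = (n - 7)*(n + 1)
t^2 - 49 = (t - 7)*(t + 7)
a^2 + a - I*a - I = (a + 1)*(a - I)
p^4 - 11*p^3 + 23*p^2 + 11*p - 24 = (p - 8)*(p - 3)*(p - 1)*(p + 1)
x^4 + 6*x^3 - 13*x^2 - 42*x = x*(x - 3)*(x + 2)*(x + 7)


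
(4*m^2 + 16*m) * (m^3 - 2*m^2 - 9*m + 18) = 4*m^5 + 8*m^4 - 68*m^3 - 72*m^2 + 288*m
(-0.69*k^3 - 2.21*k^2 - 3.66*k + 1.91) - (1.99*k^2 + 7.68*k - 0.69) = -0.69*k^3 - 4.2*k^2 - 11.34*k + 2.6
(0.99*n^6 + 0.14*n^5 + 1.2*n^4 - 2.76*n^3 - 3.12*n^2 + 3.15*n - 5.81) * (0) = 0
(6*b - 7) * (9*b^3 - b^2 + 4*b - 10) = 54*b^4 - 69*b^3 + 31*b^2 - 88*b + 70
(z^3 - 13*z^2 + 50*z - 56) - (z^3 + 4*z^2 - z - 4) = -17*z^2 + 51*z - 52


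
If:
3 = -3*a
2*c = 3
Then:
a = -1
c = 3/2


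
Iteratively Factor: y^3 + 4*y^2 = (y)*(y^2 + 4*y) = y^2*(y + 4)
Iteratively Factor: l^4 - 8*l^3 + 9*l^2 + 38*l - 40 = (l - 1)*(l^3 - 7*l^2 + 2*l + 40) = (l - 1)*(l + 2)*(l^2 - 9*l + 20) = (l - 5)*(l - 1)*(l + 2)*(l - 4)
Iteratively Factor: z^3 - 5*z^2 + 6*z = (z - 2)*(z^2 - 3*z) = z*(z - 2)*(z - 3)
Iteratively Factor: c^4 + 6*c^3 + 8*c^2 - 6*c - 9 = (c + 3)*(c^3 + 3*c^2 - c - 3) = (c + 3)^2*(c^2 - 1) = (c + 1)*(c + 3)^2*(c - 1)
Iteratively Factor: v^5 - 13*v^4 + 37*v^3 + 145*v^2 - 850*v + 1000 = (v - 5)*(v^4 - 8*v^3 - 3*v^2 + 130*v - 200) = (v - 5)*(v + 4)*(v^3 - 12*v^2 + 45*v - 50) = (v - 5)^2*(v + 4)*(v^2 - 7*v + 10) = (v - 5)^3*(v + 4)*(v - 2)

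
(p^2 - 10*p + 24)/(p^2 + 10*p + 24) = (p^2 - 10*p + 24)/(p^2 + 10*p + 24)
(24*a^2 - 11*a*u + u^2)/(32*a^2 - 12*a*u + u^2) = (-3*a + u)/(-4*a + u)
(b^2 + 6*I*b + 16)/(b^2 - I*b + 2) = (b + 8*I)/(b + I)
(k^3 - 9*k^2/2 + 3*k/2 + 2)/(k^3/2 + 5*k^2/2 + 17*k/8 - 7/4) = 4*(2*k^3 - 9*k^2 + 3*k + 4)/(4*k^3 + 20*k^2 + 17*k - 14)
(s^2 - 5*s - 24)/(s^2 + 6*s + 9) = (s - 8)/(s + 3)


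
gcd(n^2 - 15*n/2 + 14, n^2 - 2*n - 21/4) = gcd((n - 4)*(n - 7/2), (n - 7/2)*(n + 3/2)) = n - 7/2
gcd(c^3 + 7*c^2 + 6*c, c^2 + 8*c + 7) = c + 1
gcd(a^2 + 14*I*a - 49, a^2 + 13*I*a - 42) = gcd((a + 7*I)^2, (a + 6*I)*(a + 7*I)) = a + 7*I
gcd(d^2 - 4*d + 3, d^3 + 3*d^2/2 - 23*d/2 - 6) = d - 3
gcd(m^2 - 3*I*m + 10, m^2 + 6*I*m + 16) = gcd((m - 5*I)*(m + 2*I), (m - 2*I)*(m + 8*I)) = 1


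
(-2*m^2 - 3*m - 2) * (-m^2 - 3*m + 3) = 2*m^4 + 9*m^3 + 5*m^2 - 3*m - 6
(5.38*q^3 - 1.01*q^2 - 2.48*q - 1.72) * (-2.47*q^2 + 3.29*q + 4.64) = -13.2886*q^5 + 20.1949*q^4 + 27.7659*q^3 - 8.5972*q^2 - 17.166*q - 7.9808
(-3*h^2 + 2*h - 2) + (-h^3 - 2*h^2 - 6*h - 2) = -h^3 - 5*h^2 - 4*h - 4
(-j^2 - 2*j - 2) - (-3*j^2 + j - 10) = 2*j^2 - 3*j + 8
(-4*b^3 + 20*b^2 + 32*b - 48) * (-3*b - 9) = 12*b^4 - 24*b^3 - 276*b^2 - 144*b + 432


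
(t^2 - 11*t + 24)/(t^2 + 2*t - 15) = (t - 8)/(t + 5)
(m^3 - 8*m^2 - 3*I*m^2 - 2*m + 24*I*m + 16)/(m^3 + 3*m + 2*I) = (m^2 - m*(8 + I) + 8*I)/(m^2 + 2*I*m - 1)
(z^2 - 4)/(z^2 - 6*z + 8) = (z + 2)/(z - 4)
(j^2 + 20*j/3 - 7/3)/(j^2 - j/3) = (j + 7)/j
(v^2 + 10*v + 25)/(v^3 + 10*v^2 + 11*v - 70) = (v + 5)/(v^2 + 5*v - 14)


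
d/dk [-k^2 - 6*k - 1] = -2*k - 6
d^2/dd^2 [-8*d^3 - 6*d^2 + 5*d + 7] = -48*d - 12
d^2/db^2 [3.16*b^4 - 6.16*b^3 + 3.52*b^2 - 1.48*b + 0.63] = 37.92*b^2 - 36.96*b + 7.04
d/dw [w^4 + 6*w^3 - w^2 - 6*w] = 4*w^3 + 18*w^2 - 2*w - 6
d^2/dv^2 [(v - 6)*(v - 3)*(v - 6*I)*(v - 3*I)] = 12*v^2 + 54*v*(-1 - I) + 162*I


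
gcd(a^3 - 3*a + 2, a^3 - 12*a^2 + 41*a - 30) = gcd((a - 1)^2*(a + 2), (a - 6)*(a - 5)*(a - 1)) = a - 1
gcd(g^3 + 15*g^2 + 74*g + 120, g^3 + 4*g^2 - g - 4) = g + 4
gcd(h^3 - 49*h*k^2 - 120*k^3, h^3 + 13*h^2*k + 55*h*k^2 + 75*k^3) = h^2 + 8*h*k + 15*k^2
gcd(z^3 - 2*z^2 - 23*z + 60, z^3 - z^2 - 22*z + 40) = z^2 + z - 20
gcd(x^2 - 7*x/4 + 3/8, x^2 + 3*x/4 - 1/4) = x - 1/4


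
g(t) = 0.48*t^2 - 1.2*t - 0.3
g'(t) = 0.96*t - 1.2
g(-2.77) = 6.71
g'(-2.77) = -3.86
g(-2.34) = 5.14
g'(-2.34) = -3.45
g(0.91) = -0.99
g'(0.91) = -0.33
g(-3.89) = 11.63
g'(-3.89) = -4.93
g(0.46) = -0.75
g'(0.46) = -0.76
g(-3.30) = 8.89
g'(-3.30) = -4.37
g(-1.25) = 1.95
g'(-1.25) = -2.40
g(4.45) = 3.87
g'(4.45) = 3.07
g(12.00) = 54.42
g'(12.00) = 10.32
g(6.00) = 9.78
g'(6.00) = 4.56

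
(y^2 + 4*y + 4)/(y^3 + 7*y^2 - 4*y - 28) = (y + 2)/(y^2 + 5*y - 14)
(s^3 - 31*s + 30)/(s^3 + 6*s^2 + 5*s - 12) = (s^2 + s - 30)/(s^2 + 7*s + 12)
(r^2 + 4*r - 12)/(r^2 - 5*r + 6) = (r + 6)/(r - 3)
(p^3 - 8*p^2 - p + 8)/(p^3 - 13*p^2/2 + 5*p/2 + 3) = 2*(p^2 - 7*p - 8)/(2*p^2 - 11*p - 6)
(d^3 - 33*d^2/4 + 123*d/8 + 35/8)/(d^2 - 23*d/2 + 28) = (4*d^2 - 19*d - 5)/(4*(d - 8))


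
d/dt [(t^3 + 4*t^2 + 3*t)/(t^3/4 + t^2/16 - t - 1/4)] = 16*(-15*t^4 - 56*t^3 - 79*t^2 - 32*t - 12)/(16*t^6 + 8*t^5 - 127*t^4 - 64*t^3 + 248*t^2 + 128*t + 16)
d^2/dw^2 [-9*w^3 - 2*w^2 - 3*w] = -54*w - 4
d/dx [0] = 0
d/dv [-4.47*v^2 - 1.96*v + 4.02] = -8.94*v - 1.96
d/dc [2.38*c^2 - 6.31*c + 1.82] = 4.76*c - 6.31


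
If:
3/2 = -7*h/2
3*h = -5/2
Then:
No Solution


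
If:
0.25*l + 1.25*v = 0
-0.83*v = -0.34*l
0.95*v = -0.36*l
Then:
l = 0.00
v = 0.00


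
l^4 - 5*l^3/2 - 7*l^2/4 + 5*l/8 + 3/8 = (l - 3)*(l - 1/2)*(l + 1/2)^2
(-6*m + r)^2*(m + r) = 36*m^3 + 24*m^2*r - 11*m*r^2 + r^3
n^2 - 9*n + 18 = (n - 6)*(n - 3)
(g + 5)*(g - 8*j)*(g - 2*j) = g^3 - 10*g^2*j + 5*g^2 + 16*g*j^2 - 50*g*j + 80*j^2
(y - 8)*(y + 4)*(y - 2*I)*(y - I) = y^4 - 4*y^3 - 3*I*y^3 - 34*y^2 + 12*I*y^2 + 8*y + 96*I*y + 64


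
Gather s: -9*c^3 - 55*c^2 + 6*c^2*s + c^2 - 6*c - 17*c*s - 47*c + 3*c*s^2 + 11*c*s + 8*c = -9*c^3 - 54*c^2 + 3*c*s^2 - 45*c + s*(6*c^2 - 6*c)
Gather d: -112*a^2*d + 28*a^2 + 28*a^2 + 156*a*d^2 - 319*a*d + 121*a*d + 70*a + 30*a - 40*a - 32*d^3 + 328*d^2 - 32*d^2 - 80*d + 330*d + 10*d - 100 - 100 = 56*a^2 + 60*a - 32*d^3 + d^2*(156*a + 296) + d*(-112*a^2 - 198*a + 260) - 200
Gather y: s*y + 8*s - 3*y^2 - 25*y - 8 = 8*s - 3*y^2 + y*(s - 25) - 8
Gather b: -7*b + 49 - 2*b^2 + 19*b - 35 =-2*b^2 + 12*b + 14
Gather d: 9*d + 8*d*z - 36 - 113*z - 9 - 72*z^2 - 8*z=d*(8*z + 9) - 72*z^2 - 121*z - 45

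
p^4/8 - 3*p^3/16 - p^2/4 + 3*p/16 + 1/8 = (p/4 + 1/4)*(p/2 + 1/4)*(p - 2)*(p - 1)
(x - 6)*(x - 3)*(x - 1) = x^3 - 10*x^2 + 27*x - 18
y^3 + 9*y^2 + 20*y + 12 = (y + 1)*(y + 2)*(y + 6)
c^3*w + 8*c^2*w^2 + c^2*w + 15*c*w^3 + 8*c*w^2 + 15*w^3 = (c + 3*w)*(c + 5*w)*(c*w + w)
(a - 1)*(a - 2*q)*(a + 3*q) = a^3 + a^2*q - a^2 - 6*a*q^2 - a*q + 6*q^2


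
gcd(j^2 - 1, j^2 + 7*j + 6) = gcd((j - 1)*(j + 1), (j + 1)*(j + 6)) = j + 1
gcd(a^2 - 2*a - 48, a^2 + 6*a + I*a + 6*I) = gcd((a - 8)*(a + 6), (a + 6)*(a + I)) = a + 6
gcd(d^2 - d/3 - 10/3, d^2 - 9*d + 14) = d - 2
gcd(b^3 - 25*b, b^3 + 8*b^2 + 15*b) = b^2 + 5*b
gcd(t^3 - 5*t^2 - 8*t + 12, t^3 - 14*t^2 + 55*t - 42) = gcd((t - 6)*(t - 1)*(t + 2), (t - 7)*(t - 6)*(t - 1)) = t^2 - 7*t + 6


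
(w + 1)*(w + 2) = w^2 + 3*w + 2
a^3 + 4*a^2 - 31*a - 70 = (a - 5)*(a + 2)*(a + 7)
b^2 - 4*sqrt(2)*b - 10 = (b - 5*sqrt(2))*(b + sqrt(2))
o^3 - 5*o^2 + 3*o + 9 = (o - 3)^2*(o + 1)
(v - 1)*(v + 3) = v^2 + 2*v - 3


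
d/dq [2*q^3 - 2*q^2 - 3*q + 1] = 6*q^2 - 4*q - 3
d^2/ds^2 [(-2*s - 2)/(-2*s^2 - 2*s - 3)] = 8*(2*(s + 1)*(2*s + 1)^2 - (3*s + 2)*(2*s^2 + 2*s + 3))/(2*s^2 + 2*s + 3)^3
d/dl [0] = 0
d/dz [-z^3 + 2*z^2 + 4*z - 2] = -3*z^2 + 4*z + 4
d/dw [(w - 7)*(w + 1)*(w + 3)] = 3*w^2 - 6*w - 25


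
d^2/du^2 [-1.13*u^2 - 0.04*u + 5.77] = -2.26000000000000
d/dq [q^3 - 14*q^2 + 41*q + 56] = 3*q^2 - 28*q + 41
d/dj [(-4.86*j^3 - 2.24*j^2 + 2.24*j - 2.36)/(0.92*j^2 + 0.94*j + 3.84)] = (-4.4712*j^4 - 9.1368*j^3 - 60.1536*j^2 - 12.8608*j + 10.82)/(0.8464*j^4 + 1.7296*j^3 + 7.9492*j^2 + 7.2192*j + 14.7456)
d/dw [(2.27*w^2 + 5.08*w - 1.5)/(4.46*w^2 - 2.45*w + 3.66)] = (-28.2183*w^2 + 29.9964*w + 14.9178)/(19.8916*w^4 - 21.854*w^3 + 38.6497*w^2 - 17.934*w + 13.3956)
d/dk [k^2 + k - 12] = 2*k + 1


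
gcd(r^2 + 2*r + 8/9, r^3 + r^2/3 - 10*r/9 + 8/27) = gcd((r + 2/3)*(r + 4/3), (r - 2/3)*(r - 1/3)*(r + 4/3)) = r + 4/3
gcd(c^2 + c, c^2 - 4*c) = c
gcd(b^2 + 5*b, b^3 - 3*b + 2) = 1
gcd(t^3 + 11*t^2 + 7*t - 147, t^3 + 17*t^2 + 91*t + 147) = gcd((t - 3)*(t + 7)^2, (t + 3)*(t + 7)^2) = t^2 + 14*t + 49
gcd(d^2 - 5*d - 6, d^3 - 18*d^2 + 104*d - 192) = d - 6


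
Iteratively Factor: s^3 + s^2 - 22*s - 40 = (s + 2)*(s^2 - s - 20) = (s + 2)*(s + 4)*(s - 5)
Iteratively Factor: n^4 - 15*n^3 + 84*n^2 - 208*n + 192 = (n - 4)*(n^3 - 11*n^2 + 40*n - 48) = (n - 4)^2*(n^2 - 7*n + 12) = (n - 4)^3*(n - 3)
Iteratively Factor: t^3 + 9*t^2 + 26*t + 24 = (t + 4)*(t^2 + 5*t + 6) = (t + 2)*(t + 4)*(t + 3)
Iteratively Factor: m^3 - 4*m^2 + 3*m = (m - 1)*(m^2 - 3*m) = (m - 3)*(m - 1)*(m)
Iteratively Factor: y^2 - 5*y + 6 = (y - 2)*(y - 3)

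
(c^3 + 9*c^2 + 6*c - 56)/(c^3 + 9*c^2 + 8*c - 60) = (c^2 + 11*c + 28)/(c^2 + 11*c + 30)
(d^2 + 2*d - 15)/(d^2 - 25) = (d - 3)/(d - 5)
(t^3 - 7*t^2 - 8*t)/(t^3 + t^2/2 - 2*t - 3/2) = 2*t*(t - 8)/(2*t^2 - t - 3)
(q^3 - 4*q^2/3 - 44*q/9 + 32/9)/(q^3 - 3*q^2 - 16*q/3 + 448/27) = 3*(3*q^2 + 4*q - 4)/(9*q^2 - 3*q - 56)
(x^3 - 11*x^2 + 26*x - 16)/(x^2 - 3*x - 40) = (x^2 - 3*x + 2)/(x + 5)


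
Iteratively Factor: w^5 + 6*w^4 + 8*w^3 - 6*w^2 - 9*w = (w)*(w^4 + 6*w^3 + 8*w^2 - 6*w - 9) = w*(w - 1)*(w^3 + 7*w^2 + 15*w + 9) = w*(w - 1)*(w + 3)*(w^2 + 4*w + 3) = w*(w - 1)*(w + 1)*(w + 3)*(w + 3)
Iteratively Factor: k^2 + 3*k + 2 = (k + 2)*(k + 1)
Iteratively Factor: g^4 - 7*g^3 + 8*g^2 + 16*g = (g)*(g^3 - 7*g^2 + 8*g + 16) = g*(g - 4)*(g^2 - 3*g - 4) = g*(g - 4)*(g + 1)*(g - 4)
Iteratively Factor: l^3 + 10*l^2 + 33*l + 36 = (l + 3)*(l^2 + 7*l + 12) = (l + 3)*(l + 4)*(l + 3)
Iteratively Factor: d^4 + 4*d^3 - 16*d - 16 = (d + 2)*(d^3 + 2*d^2 - 4*d - 8) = (d + 2)^2*(d^2 - 4) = (d - 2)*(d + 2)^2*(d + 2)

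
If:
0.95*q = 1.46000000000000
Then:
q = 1.54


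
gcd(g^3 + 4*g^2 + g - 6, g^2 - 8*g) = 1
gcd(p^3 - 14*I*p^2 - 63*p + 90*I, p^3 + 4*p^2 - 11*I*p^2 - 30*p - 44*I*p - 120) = p^2 - 11*I*p - 30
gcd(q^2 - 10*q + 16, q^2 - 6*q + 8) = q - 2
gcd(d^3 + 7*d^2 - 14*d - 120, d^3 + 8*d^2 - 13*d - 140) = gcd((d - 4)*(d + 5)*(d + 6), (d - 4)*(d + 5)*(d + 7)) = d^2 + d - 20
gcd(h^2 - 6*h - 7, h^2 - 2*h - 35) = h - 7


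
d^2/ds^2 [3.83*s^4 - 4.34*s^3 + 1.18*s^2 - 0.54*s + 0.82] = 45.96*s^2 - 26.04*s + 2.36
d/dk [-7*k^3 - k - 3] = -21*k^2 - 1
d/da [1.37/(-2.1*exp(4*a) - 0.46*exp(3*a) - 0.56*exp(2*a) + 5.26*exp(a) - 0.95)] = (11.508*exp(3*a) + 1.8906*exp(2*a) + 1.5344*exp(a) - 7.2062)*exp(a)/(2.1*exp(4*a) + 0.46*exp(3*a) + 0.56*exp(2*a) - 5.26*exp(a) + 0.95)^2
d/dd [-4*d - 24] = -4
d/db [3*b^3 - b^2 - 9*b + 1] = 9*b^2 - 2*b - 9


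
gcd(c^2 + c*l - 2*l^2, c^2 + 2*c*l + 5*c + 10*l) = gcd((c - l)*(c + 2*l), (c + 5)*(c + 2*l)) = c + 2*l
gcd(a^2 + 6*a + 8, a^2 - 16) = a + 4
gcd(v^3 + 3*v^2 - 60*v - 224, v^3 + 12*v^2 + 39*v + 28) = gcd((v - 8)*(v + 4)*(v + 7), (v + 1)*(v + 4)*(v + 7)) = v^2 + 11*v + 28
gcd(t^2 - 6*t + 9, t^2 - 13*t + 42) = 1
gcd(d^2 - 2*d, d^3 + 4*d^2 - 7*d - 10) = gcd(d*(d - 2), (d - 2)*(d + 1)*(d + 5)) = d - 2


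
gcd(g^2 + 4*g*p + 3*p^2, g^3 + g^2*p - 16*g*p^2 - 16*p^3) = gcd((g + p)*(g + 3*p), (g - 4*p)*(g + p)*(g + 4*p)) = g + p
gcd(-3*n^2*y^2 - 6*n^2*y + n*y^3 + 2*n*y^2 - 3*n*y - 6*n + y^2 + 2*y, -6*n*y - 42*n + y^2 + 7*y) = 1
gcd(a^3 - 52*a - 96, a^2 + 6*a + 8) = a + 2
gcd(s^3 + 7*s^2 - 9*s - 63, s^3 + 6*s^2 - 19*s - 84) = s^2 + 10*s + 21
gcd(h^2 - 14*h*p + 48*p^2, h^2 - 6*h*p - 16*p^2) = -h + 8*p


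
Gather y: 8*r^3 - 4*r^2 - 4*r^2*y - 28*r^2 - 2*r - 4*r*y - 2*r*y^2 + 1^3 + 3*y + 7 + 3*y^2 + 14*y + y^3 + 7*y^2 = 8*r^3 - 32*r^2 - 2*r + y^3 + y^2*(10 - 2*r) + y*(-4*r^2 - 4*r + 17) + 8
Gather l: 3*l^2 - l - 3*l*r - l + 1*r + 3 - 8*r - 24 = 3*l^2 + l*(-3*r - 2) - 7*r - 21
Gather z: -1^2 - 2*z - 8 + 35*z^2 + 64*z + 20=35*z^2 + 62*z + 11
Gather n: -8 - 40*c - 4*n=-40*c - 4*n - 8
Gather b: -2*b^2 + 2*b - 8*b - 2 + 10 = -2*b^2 - 6*b + 8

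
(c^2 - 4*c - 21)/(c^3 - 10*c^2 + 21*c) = (c + 3)/(c*(c - 3))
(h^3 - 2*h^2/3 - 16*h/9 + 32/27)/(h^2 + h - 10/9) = (9*h^2 - 16)/(3*(3*h + 5))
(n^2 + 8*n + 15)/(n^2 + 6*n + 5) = (n + 3)/(n + 1)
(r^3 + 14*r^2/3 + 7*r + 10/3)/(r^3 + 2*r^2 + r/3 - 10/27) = 9*(r^2 + 3*r + 2)/(9*r^2 + 3*r - 2)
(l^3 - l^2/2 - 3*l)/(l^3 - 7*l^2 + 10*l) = (l + 3/2)/(l - 5)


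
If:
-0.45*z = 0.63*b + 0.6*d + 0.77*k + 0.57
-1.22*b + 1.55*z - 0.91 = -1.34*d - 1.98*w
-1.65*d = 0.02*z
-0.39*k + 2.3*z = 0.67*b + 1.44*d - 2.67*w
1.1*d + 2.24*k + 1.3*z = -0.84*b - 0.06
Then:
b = -1.61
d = -0.01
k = -0.11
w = -1.47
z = 1.20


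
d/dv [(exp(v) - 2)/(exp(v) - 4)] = -2*exp(v)/(exp(v) - 4)^2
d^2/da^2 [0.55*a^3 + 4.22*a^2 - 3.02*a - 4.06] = 3.3*a + 8.44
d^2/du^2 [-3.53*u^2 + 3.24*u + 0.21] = -7.06000000000000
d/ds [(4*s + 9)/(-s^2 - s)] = (4*s^2 + 18*s + 9)/(s^2*(s^2 + 2*s + 1))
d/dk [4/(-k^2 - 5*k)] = 4*(2*k + 5)/(k^2*(k + 5)^2)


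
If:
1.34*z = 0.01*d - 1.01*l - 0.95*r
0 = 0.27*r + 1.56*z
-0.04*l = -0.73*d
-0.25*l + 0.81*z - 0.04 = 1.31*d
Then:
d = -0.02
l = -0.32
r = 0.45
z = -0.08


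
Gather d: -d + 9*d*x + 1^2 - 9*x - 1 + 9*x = d*(9*x - 1)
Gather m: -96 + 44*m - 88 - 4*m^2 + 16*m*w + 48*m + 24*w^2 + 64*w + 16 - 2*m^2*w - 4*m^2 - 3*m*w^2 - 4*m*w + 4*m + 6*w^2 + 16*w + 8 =m^2*(-2*w - 8) + m*(-3*w^2 + 12*w + 96) + 30*w^2 + 80*w - 160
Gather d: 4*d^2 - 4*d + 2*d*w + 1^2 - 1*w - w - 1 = 4*d^2 + d*(2*w - 4) - 2*w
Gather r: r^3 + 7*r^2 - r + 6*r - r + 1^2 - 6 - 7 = r^3 + 7*r^2 + 4*r - 12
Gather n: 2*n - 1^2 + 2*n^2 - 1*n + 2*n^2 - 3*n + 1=4*n^2 - 2*n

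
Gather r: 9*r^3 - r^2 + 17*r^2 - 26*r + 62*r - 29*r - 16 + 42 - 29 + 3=9*r^3 + 16*r^2 + 7*r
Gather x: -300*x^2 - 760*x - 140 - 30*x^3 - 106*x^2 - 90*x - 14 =-30*x^3 - 406*x^2 - 850*x - 154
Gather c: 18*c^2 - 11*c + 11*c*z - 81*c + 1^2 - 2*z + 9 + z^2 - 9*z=18*c^2 + c*(11*z - 92) + z^2 - 11*z + 10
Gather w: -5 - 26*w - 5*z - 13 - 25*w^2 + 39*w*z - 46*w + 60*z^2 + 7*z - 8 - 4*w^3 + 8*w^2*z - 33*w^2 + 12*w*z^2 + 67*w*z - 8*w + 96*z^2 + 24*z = -4*w^3 + w^2*(8*z - 58) + w*(12*z^2 + 106*z - 80) + 156*z^2 + 26*z - 26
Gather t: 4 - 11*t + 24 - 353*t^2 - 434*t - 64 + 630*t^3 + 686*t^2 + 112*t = 630*t^3 + 333*t^2 - 333*t - 36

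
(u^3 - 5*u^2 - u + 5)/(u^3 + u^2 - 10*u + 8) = (u^2 - 4*u - 5)/(u^2 + 2*u - 8)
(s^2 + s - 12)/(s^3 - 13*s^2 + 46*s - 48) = (s + 4)/(s^2 - 10*s + 16)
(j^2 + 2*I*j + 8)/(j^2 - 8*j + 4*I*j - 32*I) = (j - 2*I)/(j - 8)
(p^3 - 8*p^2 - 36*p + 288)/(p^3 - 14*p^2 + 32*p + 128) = (p^2 - 36)/(p^2 - 6*p - 16)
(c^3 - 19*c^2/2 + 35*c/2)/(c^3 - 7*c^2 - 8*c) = (-2*c^2 + 19*c - 35)/(2*(-c^2 + 7*c + 8))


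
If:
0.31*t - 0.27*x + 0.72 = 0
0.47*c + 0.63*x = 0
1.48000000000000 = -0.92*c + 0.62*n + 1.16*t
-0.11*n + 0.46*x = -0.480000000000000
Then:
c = -0.41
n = 5.63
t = -2.06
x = 0.30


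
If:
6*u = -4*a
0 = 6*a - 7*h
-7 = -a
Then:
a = 7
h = 6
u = -14/3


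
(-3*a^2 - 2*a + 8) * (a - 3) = -3*a^3 + 7*a^2 + 14*a - 24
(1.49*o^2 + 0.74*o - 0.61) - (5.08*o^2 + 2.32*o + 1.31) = -3.59*o^2 - 1.58*o - 1.92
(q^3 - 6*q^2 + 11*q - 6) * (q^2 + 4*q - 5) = q^5 - 2*q^4 - 18*q^3 + 68*q^2 - 79*q + 30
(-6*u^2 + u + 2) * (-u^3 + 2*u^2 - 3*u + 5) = 6*u^5 - 13*u^4 + 18*u^3 - 29*u^2 - u + 10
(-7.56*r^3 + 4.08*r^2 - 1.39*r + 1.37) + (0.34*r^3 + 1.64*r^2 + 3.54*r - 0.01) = -7.22*r^3 + 5.72*r^2 + 2.15*r + 1.36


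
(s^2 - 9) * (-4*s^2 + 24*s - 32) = -4*s^4 + 24*s^3 + 4*s^2 - 216*s + 288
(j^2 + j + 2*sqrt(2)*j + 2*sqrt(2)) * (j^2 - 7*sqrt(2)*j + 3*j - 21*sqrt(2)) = j^4 - 5*sqrt(2)*j^3 + 4*j^3 - 20*sqrt(2)*j^2 - 25*j^2 - 112*j - 15*sqrt(2)*j - 84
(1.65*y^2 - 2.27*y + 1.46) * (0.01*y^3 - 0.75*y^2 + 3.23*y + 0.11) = 0.0165*y^5 - 1.2602*y^4 + 7.0466*y^3 - 8.2456*y^2 + 4.4661*y + 0.1606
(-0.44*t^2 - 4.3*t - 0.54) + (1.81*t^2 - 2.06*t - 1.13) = 1.37*t^2 - 6.36*t - 1.67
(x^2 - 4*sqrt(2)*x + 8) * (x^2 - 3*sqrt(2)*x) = x^4 - 7*sqrt(2)*x^3 + 32*x^2 - 24*sqrt(2)*x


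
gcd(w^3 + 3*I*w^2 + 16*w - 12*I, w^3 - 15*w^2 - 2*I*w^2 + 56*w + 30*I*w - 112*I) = w - 2*I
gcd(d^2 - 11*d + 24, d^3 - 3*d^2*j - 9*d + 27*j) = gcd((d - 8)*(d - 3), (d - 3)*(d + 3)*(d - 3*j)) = d - 3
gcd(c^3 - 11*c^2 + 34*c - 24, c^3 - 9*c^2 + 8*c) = c - 1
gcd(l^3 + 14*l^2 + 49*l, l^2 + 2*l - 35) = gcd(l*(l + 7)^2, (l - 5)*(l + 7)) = l + 7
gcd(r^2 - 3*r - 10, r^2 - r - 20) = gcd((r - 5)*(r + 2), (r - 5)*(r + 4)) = r - 5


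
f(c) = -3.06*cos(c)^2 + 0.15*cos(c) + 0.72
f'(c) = 6.12*sin(c)*cos(c) - 0.15*sin(c)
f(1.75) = 0.60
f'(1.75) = -1.22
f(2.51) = -1.39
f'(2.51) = -3.00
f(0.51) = -1.48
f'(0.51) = 2.53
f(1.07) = 0.09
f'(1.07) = 2.45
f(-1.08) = 0.11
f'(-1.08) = -2.41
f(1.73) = 0.62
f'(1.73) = -1.11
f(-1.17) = 0.31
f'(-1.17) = -2.06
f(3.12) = -2.49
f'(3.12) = -0.14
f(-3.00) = -2.43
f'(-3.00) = 0.88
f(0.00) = -2.19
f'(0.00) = 0.00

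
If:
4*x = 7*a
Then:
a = 4*x/7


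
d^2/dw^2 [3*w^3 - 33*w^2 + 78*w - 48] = 18*w - 66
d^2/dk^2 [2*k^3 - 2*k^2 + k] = 12*k - 4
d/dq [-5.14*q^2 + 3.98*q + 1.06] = 3.98 - 10.28*q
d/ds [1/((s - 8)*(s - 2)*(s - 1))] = (-(s - 8)*(s - 2) - (s - 8)*(s - 1) - (s - 2)*(s - 1))/((s - 8)^2*(s - 2)^2*(s - 1)^2)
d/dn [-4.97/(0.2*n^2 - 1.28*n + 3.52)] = (1.988*n - 6.3616)/(0.2*n^2 - 1.28*n + 3.52)^2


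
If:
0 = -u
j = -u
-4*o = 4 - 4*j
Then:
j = 0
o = -1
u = 0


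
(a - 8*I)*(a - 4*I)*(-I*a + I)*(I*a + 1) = a^4 - a^3 - 13*I*a^3 - 44*a^2 + 13*I*a^2 + 44*a + 32*I*a - 32*I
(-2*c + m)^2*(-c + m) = -4*c^3 + 8*c^2*m - 5*c*m^2 + m^3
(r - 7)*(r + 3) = r^2 - 4*r - 21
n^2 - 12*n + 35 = (n - 7)*(n - 5)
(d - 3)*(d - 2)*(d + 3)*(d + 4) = d^4 + 2*d^3 - 17*d^2 - 18*d + 72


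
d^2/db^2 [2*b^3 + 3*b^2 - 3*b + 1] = 12*b + 6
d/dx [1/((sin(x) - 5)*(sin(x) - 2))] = (7 - 2*sin(x))*cos(x)/((sin(x) - 5)^2*(sin(x) - 2)^2)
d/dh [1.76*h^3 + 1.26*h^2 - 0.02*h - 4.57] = 5.28*h^2 + 2.52*h - 0.02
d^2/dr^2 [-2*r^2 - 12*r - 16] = -4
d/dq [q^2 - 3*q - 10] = 2*q - 3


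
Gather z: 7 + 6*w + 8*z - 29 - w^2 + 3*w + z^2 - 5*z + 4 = -w^2 + 9*w + z^2 + 3*z - 18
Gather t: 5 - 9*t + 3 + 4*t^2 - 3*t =4*t^2 - 12*t + 8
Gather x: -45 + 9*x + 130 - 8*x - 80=x + 5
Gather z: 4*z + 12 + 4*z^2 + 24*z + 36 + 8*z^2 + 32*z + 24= 12*z^2 + 60*z + 72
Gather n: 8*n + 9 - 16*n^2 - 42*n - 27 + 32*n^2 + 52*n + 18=16*n^2 + 18*n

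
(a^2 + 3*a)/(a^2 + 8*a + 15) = a/(a + 5)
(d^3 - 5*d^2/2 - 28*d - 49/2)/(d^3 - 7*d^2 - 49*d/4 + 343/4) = 2*(d + 1)/(2*d - 7)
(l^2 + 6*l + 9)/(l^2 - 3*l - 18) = (l + 3)/(l - 6)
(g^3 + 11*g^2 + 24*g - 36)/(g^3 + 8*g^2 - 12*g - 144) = (g - 1)/(g - 4)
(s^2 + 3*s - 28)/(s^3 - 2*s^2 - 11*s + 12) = (s + 7)/(s^2 + 2*s - 3)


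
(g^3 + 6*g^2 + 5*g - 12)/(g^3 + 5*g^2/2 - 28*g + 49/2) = 2*(g^2 + 7*g + 12)/(2*g^2 + 7*g - 49)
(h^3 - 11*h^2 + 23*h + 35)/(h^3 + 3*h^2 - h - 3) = (h^2 - 12*h + 35)/(h^2 + 2*h - 3)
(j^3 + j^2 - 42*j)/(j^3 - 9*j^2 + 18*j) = (j + 7)/(j - 3)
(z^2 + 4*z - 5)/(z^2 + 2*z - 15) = (z - 1)/(z - 3)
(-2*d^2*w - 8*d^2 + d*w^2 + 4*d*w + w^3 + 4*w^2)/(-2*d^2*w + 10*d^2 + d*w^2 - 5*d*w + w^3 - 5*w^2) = (w + 4)/(w - 5)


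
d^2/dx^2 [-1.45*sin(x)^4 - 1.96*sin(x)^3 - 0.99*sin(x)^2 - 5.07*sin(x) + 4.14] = 23.2*sin(x)^4 + 17.64*sin(x)^3 - 13.44*sin(x)^2 - 6.69*sin(x) - 1.98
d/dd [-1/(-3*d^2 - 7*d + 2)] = (-6*d - 7)/(3*d^2 + 7*d - 2)^2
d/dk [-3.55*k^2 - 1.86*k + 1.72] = -7.1*k - 1.86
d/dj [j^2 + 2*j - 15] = 2*j + 2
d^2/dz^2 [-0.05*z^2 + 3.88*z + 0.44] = -0.100000000000000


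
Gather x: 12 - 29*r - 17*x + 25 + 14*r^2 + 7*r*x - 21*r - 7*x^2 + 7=14*r^2 - 50*r - 7*x^2 + x*(7*r - 17) + 44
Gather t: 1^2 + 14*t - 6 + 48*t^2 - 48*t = 48*t^2 - 34*t - 5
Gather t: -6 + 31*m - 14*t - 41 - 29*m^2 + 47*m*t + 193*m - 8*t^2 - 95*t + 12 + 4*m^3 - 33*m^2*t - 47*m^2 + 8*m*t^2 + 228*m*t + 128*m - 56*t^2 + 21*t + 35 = 4*m^3 - 76*m^2 + 352*m + t^2*(8*m - 64) + t*(-33*m^2 + 275*m - 88)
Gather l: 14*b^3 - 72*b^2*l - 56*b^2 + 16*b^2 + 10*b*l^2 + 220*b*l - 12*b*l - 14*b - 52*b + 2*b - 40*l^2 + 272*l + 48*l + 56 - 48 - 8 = 14*b^3 - 40*b^2 - 64*b + l^2*(10*b - 40) + l*(-72*b^2 + 208*b + 320)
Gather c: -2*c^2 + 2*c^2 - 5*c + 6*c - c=0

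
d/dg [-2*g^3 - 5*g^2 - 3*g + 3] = -6*g^2 - 10*g - 3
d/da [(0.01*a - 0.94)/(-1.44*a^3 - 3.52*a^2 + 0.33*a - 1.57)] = (0.0288*a^3 - 4.0256*a^2 - 6.6176*a + 0.2945)/(2.0736*a^6 + 10.1376*a^5 + 11.44*a^4 + 2.1984*a^3 + 11.1617*a^2 - 1.0362*a + 2.4649)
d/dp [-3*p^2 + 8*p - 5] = 8 - 6*p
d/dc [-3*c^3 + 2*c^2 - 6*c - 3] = -9*c^2 + 4*c - 6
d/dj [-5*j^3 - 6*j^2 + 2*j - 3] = -15*j^2 - 12*j + 2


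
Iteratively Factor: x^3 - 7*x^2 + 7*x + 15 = (x - 3)*(x^2 - 4*x - 5) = (x - 5)*(x - 3)*(x + 1)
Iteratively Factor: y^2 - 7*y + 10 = (y - 2)*(y - 5)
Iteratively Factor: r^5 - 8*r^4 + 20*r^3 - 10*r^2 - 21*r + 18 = (r + 1)*(r^4 - 9*r^3 + 29*r^2 - 39*r + 18) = (r - 1)*(r + 1)*(r^3 - 8*r^2 + 21*r - 18) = (r - 3)*(r - 1)*(r + 1)*(r^2 - 5*r + 6) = (r - 3)^2*(r - 1)*(r + 1)*(r - 2)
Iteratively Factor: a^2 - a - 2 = (a - 2)*(a + 1)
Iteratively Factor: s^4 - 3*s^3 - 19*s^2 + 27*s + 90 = (s - 3)*(s^3 - 19*s - 30) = (s - 3)*(s + 3)*(s^2 - 3*s - 10) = (s - 3)*(s + 2)*(s + 3)*(s - 5)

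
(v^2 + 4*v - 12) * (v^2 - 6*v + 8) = v^4 - 2*v^3 - 28*v^2 + 104*v - 96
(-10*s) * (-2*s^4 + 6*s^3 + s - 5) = 20*s^5 - 60*s^4 - 10*s^2 + 50*s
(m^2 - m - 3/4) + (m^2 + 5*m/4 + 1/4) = 2*m^2 + m/4 - 1/2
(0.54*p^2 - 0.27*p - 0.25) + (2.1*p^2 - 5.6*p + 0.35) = 2.64*p^2 - 5.87*p + 0.1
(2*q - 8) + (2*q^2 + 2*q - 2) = 2*q^2 + 4*q - 10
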